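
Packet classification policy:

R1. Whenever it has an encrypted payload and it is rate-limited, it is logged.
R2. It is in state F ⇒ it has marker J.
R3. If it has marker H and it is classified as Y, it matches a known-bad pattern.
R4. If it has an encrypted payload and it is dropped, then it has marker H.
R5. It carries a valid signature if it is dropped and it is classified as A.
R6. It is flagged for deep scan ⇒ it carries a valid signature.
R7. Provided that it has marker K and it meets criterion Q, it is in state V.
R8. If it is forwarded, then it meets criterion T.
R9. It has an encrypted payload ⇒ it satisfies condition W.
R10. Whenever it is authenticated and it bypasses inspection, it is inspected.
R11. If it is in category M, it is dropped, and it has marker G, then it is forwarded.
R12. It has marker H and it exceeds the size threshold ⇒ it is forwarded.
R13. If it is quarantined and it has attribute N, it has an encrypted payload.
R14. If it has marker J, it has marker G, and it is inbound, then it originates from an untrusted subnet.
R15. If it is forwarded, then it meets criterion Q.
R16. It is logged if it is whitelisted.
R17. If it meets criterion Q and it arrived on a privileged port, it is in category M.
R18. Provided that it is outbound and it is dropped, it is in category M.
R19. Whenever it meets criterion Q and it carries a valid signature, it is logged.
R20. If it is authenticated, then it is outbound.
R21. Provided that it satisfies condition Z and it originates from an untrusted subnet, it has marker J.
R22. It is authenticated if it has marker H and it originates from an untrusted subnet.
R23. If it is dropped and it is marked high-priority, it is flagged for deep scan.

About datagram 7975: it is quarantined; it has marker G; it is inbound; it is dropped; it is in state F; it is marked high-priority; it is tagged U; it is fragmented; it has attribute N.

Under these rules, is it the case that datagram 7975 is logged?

By R2 (it is in state F): it has marker J.
By R13 (it is quarantined, it has attribute N): it has an encrypted payload.
By R14 (it has marker J, it has marker G, it is inbound): it originates from an untrusted subnet.
By R23 (it is dropped, it is marked high-priority): it is flagged for deep scan.
By R4 (it has an encrypted payload, it is dropped): it has marker H.
By R6 (it is flagged for deep scan): it carries a valid signature.
By R22 (it has marker H, it originates from an untrusted subnet): it is authenticated.
By R20 (it is authenticated): it is outbound.
By R18 (it is outbound, it is dropped): it is in category M.
By R11 (it is in category M, it is dropped, it has marker G): it is forwarded.
By R15 (it is forwarded): it meets criterion Q.
By R19 (it meets criterion Q, it carries a valid signature): it is logged.

Yes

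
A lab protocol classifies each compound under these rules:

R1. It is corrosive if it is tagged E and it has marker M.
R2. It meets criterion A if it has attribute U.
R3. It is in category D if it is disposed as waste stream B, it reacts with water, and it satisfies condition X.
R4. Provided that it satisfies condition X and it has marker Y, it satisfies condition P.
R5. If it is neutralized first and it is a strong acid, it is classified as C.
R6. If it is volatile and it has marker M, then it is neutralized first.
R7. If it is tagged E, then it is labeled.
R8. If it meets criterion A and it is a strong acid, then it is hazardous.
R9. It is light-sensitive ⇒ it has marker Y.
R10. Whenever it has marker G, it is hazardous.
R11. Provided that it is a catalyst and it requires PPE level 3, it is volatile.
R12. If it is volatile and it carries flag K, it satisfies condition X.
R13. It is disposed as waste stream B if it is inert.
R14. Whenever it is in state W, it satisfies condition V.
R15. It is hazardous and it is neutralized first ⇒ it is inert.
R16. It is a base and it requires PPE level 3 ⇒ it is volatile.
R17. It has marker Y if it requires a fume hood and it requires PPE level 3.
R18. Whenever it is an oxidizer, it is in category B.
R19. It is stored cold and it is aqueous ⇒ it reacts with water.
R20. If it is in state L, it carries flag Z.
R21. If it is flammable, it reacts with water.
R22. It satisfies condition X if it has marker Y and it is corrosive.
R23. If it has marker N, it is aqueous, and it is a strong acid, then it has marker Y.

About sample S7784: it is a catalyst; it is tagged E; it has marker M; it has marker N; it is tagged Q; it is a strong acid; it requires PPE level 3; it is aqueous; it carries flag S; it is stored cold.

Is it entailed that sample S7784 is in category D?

Forward chaining from the given facts derives: is corrosive, is labeled, is volatile, reacts with water, has marker Y, is neutralized first, satisfies condition X, satisfies condition P, is classified as C.
The only rule concluding "it is in category D" is R3, which needs "it is disposed as waste stream B"; that is never established.

No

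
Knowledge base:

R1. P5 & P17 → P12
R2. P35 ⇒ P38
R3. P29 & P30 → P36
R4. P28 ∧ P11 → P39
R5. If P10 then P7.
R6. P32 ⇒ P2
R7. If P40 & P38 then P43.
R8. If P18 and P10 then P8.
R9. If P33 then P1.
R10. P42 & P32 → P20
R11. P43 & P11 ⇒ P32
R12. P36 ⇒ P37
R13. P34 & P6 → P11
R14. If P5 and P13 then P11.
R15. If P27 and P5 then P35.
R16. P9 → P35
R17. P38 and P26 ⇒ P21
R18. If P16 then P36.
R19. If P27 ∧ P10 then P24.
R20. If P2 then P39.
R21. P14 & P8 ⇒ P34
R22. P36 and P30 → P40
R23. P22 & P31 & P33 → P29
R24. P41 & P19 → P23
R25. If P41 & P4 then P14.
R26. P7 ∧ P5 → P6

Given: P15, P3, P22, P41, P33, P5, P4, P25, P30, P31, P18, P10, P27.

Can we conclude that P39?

Yes

P7  (by R5: P10)
P8  (by R8: P18, P10)
P35  (by R15: P27, P5)
P29  (by R23: P22, P31, P33)
P14  (by R25: P41, P4)
P6  (by R26: P7, P5)
P38  (by R2: P35)
P36  (by R3: P29, P30)
P34  (by R21: P14, P8)
P40  (by R22: P36, P30)
P43  (by R7: P40, P38)
P11  (by R13: P34, P6)
P32  (by R11: P43, P11)
P2  (by R6: P32)
P39  (by R20: P2)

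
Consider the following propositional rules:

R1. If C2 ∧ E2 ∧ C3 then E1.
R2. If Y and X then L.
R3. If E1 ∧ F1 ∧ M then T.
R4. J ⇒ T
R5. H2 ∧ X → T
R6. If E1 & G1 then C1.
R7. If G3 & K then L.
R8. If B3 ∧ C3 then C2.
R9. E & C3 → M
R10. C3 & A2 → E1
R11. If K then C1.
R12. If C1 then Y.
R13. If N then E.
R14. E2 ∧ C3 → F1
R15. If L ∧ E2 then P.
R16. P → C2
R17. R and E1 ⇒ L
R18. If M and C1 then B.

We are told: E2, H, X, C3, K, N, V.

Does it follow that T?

Yes

C1  (by R11: K)
Y  (by R12: C1)
E  (by R13: N)
F1  (by R14: E2, C3)
L  (by R2: Y, X)
M  (by R9: E, C3)
P  (by R15: L, E2)
C2  (by R16: P)
E1  (by R1: C2, E2, C3)
T  (by R3: E1, F1, M)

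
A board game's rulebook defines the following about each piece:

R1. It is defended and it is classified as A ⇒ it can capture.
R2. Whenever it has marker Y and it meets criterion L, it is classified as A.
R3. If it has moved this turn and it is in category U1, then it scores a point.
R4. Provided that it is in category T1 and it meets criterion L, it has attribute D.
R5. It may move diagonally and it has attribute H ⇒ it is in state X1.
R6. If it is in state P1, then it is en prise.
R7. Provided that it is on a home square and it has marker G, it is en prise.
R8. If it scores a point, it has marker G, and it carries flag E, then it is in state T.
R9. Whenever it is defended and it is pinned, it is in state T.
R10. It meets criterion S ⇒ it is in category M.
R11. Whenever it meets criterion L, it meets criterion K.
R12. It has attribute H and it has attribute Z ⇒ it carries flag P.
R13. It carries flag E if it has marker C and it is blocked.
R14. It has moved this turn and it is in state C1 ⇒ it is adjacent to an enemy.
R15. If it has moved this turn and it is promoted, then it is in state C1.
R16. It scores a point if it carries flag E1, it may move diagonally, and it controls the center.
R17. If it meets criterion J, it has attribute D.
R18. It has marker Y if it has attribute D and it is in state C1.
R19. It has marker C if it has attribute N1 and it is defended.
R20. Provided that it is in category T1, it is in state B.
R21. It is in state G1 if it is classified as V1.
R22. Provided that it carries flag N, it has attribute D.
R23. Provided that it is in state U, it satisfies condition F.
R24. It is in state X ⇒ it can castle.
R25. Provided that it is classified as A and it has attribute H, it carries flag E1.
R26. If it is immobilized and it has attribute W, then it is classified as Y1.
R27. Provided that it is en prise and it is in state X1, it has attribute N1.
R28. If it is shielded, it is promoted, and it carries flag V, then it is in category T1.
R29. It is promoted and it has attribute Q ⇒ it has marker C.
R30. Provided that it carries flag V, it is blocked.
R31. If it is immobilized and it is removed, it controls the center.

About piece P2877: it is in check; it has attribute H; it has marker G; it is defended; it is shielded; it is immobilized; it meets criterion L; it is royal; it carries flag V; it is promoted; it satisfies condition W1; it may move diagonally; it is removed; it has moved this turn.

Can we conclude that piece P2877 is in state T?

No

Forward chaining from the given facts derives: is in state X1, meets criterion K, is in state C1, is in category T1, is blocked, controls the center, has attribute D, is adjacent to an enemy, has marker Y, is in state B, is classified as A, carries flag E1, can capture, scores a point.
Rules concluding "it is in state T": R8 needs "it carries flag E"; R9 needs "it is pinned" — none of these are established.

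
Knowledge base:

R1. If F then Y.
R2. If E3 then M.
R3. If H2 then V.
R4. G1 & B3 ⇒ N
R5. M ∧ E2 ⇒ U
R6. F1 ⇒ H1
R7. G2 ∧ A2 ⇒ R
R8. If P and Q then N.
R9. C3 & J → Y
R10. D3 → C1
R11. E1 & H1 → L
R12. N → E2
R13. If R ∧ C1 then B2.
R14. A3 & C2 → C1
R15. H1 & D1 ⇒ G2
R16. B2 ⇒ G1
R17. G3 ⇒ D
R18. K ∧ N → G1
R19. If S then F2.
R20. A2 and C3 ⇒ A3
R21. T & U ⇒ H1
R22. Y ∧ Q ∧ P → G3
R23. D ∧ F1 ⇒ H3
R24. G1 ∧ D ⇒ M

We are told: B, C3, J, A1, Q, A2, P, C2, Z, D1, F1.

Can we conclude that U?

H1  (by R6: F1)
N  (by R8: P, Q)
Y  (by R9: C3, J)
E2  (by R12: N)
G2  (by R15: H1, D1)
A3  (by R20: A2, C3)
G3  (by R22: Y, Q, P)
R  (by R7: G2, A2)
C1  (by R14: A3, C2)
D  (by R17: G3)
B2  (by R13: R, C1)
G1  (by R16: B2)
M  (by R24: G1, D)
U  (by R5: M, E2)

Yes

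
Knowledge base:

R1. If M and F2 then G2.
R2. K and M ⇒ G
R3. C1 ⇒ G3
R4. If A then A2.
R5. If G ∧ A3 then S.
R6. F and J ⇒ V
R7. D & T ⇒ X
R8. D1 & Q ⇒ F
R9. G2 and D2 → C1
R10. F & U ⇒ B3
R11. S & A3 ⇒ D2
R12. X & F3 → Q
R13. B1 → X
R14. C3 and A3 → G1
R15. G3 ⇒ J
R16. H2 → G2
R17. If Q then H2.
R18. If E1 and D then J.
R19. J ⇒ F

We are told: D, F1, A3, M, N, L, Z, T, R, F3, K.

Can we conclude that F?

Yes

G  (by R2: K, M)
S  (by R5: G, A3)
X  (by R7: D, T)
D2  (by R11: S, A3)
Q  (by R12: X, F3)
H2  (by R17: Q)
G2  (by R16: H2)
C1  (by R9: G2, D2)
G3  (by R3: C1)
J  (by R15: G3)
F  (by R19: J)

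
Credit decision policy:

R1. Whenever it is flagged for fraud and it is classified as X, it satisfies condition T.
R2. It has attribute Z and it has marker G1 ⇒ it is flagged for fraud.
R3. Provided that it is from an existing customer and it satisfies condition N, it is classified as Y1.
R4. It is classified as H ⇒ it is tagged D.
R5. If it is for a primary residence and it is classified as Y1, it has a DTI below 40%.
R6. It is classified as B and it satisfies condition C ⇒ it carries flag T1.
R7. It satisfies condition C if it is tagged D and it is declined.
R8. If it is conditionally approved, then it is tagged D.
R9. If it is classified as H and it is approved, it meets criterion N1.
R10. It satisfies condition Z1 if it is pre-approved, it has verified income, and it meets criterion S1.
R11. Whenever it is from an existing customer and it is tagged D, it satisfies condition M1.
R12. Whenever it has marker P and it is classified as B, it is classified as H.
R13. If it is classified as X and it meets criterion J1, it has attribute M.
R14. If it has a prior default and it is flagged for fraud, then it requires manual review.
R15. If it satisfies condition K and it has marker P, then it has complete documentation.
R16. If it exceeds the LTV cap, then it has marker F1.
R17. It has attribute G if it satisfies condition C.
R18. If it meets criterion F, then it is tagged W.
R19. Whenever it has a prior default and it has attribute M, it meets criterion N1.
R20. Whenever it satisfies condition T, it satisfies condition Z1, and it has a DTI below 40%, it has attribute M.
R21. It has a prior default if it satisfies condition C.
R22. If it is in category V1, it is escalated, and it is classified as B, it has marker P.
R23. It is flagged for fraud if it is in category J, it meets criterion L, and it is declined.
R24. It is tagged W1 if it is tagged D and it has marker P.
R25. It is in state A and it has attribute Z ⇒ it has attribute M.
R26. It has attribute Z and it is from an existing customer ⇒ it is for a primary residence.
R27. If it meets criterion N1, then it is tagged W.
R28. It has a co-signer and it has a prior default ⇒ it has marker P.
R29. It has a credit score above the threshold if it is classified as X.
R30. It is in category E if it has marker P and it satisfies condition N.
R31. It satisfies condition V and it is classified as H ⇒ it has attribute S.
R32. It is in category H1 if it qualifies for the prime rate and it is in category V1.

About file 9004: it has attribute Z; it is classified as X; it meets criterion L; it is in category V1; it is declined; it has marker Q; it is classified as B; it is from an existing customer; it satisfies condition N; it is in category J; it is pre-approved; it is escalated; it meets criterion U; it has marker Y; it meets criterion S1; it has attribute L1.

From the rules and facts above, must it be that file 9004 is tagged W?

No

Forward chaining from the given facts derives: is classified as Y1, has marker P, is flagged for fraud, is for a primary residence, has a credit score above the threshold, is in category E, satisfies condition T, has a DTI below 40%, is classified as H, is tagged D, satisfies condition C, satisfies condition M1, has attribute G, has a prior default, is tagged W1, carries flag T1, requires manual review.
Rules concluding "it is tagged W": R18 needs "it meets criterion F"; R27 needs "it meets criterion N1" — none of these are established.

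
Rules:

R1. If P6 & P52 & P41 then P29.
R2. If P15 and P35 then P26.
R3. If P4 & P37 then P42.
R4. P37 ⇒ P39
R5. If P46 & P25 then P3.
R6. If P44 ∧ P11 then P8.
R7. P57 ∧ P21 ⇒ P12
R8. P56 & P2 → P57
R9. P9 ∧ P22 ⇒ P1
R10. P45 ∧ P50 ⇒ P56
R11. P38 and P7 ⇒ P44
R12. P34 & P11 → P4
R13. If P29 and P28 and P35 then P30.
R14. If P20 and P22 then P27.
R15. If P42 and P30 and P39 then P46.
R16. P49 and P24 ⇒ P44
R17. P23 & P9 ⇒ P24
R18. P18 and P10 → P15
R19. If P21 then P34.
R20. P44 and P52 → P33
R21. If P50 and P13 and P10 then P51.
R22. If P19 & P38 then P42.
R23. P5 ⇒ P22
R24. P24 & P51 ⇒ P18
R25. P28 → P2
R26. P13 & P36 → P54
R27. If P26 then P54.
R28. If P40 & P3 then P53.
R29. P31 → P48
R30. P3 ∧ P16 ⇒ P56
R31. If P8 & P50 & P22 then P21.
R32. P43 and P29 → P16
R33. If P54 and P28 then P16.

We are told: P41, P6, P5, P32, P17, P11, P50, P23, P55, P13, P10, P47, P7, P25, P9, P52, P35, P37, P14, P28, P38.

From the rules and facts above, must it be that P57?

P29  (by R1: P6, P52, P41)
P39  (by R4: P37)
P44  (by R11: P38, P7)
P30  (by R13: P29, P28, P35)
P24  (by R17: P23, P9)
P51  (by R21: P50, P13, P10)
P22  (by R23: P5)
P18  (by R24: P24, P51)
P2  (by R25: P28)
P8  (by R6: P44, P11)
P15  (by R18: P18, P10)
P21  (by R31: P8, P50, P22)
P26  (by R2: P15, P35)
P34  (by R19: P21)
P54  (by R27: P26)
P16  (by R33: P54, P28)
P4  (by R12: P34, P11)
P42  (by R3: P4, P37)
P46  (by R15: P42, P30, P39)
P3  (by R5: P46, P25)
P56  (by R30: P3, P16)
P57  (by R8: P56, P2)

Yes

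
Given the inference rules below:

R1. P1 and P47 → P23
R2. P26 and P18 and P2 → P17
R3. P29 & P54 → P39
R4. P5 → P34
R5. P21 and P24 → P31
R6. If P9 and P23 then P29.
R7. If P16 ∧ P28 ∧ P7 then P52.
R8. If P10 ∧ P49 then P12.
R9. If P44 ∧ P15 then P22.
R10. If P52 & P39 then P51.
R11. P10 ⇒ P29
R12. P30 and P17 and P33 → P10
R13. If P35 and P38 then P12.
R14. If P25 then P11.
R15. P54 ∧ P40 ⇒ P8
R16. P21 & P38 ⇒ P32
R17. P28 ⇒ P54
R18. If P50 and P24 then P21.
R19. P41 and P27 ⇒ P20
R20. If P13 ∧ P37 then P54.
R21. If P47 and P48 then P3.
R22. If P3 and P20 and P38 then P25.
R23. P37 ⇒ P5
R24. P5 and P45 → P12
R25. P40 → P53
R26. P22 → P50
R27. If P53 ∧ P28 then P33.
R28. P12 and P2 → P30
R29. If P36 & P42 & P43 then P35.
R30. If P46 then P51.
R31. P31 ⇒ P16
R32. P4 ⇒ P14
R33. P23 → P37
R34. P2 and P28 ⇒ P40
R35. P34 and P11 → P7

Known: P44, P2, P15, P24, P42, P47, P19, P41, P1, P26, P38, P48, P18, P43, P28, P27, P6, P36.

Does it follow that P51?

Yes

P23  (by R1: P1, P47)
P17  (by R2: P26, P18, P2)
P22  (by R9: P44, P15)
P54  (by R17: P28)
P20  (by R19: P41, P27)
P3  (by R21: P47, P48)
P25  (by R22: P3, P20, P38)
P50  (by R26: P22)
P35  (by R29: P36, P42, P43)
P37  (by R33: P23)
P40  (by R34: P2, P28)
P12  (by R13: P35, P38)
P11  (by R14: P25)
P21  (by R18: P50, P24)
P5  (by R23: P37)
P53  (by R25: P40)
P33  (by R27: P53, P28)
P30  (by R28: P12, P2)
P34  (by R4: P5)
P31  (by R5: P21, P24)
P10  (by R12: P30, P17, P33)
P16  (by R31: P31)
P7  (by R35: P34, P11)
P52  (by R7: P16, P28, P7)
P29  (by R11: P10)
P39  (by R3: P29, P54)
P51  (by R10: P52, P39)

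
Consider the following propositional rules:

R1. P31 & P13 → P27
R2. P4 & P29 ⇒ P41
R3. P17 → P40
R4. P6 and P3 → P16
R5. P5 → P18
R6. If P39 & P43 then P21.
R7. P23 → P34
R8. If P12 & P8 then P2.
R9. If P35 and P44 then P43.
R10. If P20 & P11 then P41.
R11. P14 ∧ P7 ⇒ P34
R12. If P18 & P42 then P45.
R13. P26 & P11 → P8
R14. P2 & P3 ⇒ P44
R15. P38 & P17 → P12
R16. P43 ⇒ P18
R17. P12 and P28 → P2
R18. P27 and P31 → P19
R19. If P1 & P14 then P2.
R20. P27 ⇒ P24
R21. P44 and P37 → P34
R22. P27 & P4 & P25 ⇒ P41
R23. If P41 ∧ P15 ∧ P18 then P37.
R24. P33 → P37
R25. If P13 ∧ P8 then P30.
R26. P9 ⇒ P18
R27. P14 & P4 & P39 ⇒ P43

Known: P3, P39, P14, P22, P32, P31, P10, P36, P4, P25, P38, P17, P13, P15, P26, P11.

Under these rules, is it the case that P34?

Yes

P27  (by R1: P31, P13)
P8  (by R13: P26, P11)
P12  (by R15: P38, P17)
P41  (by R22: P27, P4, P25)
P43  (by R27: P14, P4, P39)
P2  (by R8: P12, P8)
P44  (by R14: P2, P3)
P18  (by R16: P43)
P37  (by R23: P41, P15, P18)
P34  (by R21: P44, P37)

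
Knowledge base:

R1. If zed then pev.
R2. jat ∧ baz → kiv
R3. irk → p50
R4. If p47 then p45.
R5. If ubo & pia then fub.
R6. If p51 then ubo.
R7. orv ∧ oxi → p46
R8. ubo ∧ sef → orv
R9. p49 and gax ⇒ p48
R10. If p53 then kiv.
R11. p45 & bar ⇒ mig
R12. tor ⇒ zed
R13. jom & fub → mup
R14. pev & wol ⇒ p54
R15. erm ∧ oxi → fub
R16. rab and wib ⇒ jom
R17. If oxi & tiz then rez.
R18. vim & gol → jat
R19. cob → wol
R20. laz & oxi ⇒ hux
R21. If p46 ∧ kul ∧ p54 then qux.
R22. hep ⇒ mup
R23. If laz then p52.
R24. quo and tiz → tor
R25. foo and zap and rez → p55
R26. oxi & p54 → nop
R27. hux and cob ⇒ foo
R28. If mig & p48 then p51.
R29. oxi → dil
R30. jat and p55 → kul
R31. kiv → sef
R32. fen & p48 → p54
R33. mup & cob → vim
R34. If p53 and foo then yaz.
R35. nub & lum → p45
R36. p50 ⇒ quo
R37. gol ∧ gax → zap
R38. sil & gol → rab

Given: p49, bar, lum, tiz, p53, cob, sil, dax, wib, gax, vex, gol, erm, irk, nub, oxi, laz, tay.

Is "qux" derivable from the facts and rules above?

p50  (by R3: irk)
p48  (by R9: p49, gax)
kiv  (by R10: p53)
fub  (by R15: erm, oxi)
rez  (by R17: oxi, tiz)
wol  (by R19: cob)
hux  (by R20: laz, oxi)
foo  (by R27: hux, cob)
sef  (by R31: kiv)
p45  (by R35: nub, lum)
quo  (by R36: p50)
zap  (by R37: gol, gax)
rab  (by R38: sil, gol)
mig  (by R11: p45, bar)
jom  (by R16: rab, wib)
tor  (by R24: quo, tiz)
p55  (by R25: foo, zap, rez)
p51  (by R28: mig, p48)
ubo  (by R6: p51)
orv  (by R8: ubo, sef)
zed  (by R12: tor)
mup  (by R13: jom, fub)
vim  (by R33: mup, cob)
pev  (by R1: zed)
p46  (by R7: orv, oxi)
p54  (by R14: pev, wol)
jat  (by R18: vim, gol)
kul  (by R30: jat, p55)
qux  (by R21: p46, kul, p54)

Yes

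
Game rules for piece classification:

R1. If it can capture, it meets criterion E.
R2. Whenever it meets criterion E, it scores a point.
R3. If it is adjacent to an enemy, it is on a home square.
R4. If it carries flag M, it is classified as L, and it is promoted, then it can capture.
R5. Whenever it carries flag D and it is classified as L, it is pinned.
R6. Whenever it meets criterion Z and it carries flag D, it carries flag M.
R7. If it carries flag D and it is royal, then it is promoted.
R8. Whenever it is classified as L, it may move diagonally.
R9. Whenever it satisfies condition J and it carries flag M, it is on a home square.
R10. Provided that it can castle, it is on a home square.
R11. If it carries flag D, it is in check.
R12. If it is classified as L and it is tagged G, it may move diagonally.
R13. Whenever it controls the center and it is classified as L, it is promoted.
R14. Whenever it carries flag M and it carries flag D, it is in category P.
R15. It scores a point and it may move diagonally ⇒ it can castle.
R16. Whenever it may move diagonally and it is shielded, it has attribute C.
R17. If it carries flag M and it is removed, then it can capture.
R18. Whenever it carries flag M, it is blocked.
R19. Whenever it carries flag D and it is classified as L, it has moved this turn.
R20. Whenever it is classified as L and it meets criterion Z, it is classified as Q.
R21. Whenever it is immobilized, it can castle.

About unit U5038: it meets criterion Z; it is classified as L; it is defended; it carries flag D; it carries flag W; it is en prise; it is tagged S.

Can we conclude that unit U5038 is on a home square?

No

Forward chaining from the given facts derives: is pinned, carries flag M, may move diagonally, is in check, is in category P, is blocked, has moved this turn, is classified as Q.
Rules concluding "it is on a home square": R3 needs "it is adjacent to an enemy"; R9 needs "it satisfies condition J"; R10 needs "it can castle" — none of these are established.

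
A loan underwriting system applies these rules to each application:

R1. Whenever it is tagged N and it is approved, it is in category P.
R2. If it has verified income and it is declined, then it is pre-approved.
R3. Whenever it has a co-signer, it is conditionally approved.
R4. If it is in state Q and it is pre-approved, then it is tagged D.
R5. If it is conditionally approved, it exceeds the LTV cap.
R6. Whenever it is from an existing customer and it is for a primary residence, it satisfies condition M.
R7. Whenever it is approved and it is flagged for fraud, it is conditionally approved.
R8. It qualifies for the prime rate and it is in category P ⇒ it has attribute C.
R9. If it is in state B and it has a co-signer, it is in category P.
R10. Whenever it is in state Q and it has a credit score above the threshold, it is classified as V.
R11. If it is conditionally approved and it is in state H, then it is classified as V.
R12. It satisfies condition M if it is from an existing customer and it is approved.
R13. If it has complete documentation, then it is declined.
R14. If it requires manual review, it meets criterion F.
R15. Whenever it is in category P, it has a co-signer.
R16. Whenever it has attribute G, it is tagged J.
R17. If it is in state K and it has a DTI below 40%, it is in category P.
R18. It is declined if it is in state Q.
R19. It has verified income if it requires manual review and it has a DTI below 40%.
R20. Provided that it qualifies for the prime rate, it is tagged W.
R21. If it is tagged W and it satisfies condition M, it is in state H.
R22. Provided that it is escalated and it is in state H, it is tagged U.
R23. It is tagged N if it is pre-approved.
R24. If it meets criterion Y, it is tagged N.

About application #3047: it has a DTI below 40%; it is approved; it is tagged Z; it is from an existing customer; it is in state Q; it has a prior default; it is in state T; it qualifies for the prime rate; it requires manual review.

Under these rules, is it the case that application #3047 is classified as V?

Yes

By R12 (it is from an existing customer, it is approved): it satisfies condition M.
By R18 (it is in state Q): it is declined.
By R19 (it requires manual review, it has a DTI below 40%): it has verified income.
By R20 (it qualifies for the prime rate): it is tagged W.
By R21 (it is tagged W, it satisfies condition M): it is in state H.
By R2 (it has verified income, it is declined): it is pre-approved.
By R23 (it is pre-approved): it is tagged N.
By R1 (it is tagged N, it is approved): it is in category P.
By R15 (it is in category P): it has a co-signer.
By R3 (it has a co-signer): it is conditionally approved.
By R11 (it is conditionally approved, it is in state H): it is classified as V.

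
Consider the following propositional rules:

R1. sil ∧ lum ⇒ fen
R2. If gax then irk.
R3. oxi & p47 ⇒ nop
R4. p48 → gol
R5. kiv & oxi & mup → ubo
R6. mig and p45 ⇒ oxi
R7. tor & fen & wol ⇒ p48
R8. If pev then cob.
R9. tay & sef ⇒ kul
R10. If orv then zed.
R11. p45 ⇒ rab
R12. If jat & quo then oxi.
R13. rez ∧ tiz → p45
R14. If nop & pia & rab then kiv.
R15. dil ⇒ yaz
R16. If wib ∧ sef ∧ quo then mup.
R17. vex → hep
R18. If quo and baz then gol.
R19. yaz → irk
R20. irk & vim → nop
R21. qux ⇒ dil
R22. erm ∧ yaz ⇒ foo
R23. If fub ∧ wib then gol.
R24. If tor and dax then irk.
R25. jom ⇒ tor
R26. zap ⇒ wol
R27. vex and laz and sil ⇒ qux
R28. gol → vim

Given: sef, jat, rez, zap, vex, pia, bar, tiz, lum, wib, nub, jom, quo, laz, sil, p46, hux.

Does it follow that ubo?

Yes

fen  (by R1: sil, lum)
oxi  (by R12: jat, quo)
p45  (by R13: rez, tiz)
mup  (by R16: wib, sef, quo)
tor  (by R25: jom)
wol  (by R26: zap)
qux  (by R27: vex, laz, sil)
p48  (by R7: tor, fen, wol)
rab  (by R11: p45)
dil  (by R21: qux)
gol  (by R4: p48)
yaz  (by R15: dil)
irk  (by R19: yaz)
vim  (by R28: gol)
nop  (by R20: irk, vim)
kiv  (by R14: nop, pia, rab)
ubo  (by R5: kiv, oxi, mup)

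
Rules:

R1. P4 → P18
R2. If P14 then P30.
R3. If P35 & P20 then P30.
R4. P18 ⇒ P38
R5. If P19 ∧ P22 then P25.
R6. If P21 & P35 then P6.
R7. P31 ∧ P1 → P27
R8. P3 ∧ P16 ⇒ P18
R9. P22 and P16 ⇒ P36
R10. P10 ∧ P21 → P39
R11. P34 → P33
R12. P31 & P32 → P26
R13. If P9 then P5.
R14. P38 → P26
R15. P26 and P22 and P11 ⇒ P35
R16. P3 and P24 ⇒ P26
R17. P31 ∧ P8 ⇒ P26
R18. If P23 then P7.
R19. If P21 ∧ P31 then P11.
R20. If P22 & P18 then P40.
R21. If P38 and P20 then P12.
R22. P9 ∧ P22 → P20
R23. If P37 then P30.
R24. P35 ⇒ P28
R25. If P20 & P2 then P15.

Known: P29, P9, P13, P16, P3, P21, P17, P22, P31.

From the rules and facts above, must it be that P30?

Yes

P18  (by R8: P3, P16)
P11  (by R19: P21, P31)
P20  (by R22: P9, P22)
P38  (by R4: P18)
P26  (by R14: P38)
P35  (by R15: P26, P22, P11)
P30  (by R3: P35, P20)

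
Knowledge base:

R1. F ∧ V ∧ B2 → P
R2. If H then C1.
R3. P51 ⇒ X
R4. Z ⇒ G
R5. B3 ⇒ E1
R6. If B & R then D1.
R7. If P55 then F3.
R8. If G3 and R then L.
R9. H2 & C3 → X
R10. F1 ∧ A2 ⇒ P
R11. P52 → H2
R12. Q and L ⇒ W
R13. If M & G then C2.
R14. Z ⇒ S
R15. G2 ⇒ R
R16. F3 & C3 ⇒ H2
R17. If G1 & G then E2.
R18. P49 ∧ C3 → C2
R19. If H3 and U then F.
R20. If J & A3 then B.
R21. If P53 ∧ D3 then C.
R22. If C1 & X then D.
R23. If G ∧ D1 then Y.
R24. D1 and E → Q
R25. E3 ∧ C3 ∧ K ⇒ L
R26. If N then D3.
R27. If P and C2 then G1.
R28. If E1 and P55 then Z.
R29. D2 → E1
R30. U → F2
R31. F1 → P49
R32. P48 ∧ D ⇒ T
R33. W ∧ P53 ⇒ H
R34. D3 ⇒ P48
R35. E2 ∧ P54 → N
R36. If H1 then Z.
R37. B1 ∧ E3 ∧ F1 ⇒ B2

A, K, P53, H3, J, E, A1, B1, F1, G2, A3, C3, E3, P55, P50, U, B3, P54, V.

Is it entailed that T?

Yes

E1  (by R5: B3)
F3  (by R7: P55)
R  (by R15: G2)
H2  (by R16: F3, C3)
F  (by R19: H3, U)
B  (by R20: J, A3)
L  (by R25: E3, C3, K)
Z  (by R28: E1, P55)
P49  (by R31: F1)
B2  (by R37: B1, E3, F1)
P  (by R1: F, V, B2)
G  (by R4: Z)
D1  (by R6: B, R)
X  (by R9: H2, C3)
C2  (by R18: P49, C3)
Q  (by R24: D1, E)
G1  (by R27: P, C2)
W  (by R12: Q, L)
E2  (by R17: G1, G)
H  (by R33: W, P53)
N  (by R35: E2, P54)
C1  (by R2: H)
D  (by R22: C1, X)
D3  (by R26: N)
P48  (by R34: D3)
T  (by R32: P48, D)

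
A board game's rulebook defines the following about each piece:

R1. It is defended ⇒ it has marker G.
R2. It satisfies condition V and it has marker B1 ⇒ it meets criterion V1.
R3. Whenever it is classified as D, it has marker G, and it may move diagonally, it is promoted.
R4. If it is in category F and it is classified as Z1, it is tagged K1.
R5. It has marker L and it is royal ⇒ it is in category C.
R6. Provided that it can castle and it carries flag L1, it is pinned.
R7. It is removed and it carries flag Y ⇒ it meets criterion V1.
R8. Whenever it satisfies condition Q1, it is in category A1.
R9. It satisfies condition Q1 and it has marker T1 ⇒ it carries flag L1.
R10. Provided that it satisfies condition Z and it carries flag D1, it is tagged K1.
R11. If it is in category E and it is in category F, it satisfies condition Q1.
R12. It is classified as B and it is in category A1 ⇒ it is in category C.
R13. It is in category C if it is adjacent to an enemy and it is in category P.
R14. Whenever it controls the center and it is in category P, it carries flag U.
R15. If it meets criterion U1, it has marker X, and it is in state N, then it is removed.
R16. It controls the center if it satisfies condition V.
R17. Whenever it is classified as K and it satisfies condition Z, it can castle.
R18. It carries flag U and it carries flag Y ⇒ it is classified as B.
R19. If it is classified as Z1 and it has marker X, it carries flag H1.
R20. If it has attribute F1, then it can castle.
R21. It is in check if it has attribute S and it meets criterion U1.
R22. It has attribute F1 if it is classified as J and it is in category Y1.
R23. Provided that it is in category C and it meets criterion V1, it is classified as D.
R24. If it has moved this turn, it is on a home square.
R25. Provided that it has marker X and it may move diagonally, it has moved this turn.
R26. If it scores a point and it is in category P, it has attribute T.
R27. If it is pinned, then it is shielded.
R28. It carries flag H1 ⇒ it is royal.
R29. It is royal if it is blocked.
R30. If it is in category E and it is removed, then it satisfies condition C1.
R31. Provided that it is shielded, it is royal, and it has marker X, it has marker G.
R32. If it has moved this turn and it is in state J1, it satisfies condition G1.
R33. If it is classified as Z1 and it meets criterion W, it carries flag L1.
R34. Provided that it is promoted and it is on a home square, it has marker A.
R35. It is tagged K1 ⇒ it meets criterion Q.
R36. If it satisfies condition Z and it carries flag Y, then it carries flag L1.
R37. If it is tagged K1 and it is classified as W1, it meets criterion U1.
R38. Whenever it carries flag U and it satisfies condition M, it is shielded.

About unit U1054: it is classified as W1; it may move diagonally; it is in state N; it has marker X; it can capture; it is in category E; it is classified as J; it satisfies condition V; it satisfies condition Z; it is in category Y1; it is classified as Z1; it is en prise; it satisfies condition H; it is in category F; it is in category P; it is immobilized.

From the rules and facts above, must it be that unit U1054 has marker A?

Forward chaining from the given facts derives: is tagged K1, satisfies condition Q1, controls the center, carries flag H1, has attribute F1, has moved this turn, is royal, meets criterion Q, meets criterion U1, is in category A1, carries flag U, is removed, can castle, is on a home square, satisfies condition C1.
The only rule concluding "it has marker A" is R34, which needs "it is promoted"; that is never established.

No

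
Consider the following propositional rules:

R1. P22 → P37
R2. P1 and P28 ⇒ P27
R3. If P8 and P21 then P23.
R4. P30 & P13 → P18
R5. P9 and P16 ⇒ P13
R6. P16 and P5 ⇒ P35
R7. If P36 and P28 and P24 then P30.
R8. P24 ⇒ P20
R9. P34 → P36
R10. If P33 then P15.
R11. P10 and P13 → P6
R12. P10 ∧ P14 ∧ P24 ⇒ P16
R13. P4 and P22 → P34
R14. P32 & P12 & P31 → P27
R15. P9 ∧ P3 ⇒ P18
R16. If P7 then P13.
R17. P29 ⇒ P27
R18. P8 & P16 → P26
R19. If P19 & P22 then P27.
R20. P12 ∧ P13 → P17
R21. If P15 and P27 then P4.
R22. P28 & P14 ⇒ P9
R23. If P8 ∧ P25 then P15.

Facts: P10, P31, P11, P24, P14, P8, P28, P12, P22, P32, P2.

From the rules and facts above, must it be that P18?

No

Forward chaining from the given facts derives: P37, P20, P16, P27, P26, P9, P13, P6, P17.
Rules concluding P18: R4 needs P30; R15 needs P3 — none of these are established.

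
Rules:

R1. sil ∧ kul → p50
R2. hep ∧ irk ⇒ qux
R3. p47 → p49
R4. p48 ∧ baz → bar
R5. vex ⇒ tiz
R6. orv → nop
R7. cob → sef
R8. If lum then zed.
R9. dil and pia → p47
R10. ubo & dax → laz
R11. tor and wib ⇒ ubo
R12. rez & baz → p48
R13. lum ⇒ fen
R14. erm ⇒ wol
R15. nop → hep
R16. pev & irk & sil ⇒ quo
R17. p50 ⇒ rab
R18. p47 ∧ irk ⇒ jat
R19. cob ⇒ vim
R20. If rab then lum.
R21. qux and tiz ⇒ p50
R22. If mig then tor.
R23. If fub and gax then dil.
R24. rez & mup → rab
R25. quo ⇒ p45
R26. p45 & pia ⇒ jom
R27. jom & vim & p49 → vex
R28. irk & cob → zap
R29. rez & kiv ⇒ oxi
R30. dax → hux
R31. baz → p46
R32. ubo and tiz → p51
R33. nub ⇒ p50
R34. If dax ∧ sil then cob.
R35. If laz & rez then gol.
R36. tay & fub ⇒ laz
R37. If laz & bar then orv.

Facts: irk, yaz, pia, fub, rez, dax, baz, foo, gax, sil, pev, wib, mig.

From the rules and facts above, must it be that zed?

p48  (by R12: rez, baz)
quo  (by R16: pev, irk, sil)
tor  (by R22: mig)
dil  (by R23: fub, gax)
p45  (by R25: quo)
jom  (by R26: p45, pia)
cob  (by R34: dax, sil)
bar  (by R4: p48, baz)
p47  (by R9: dil, pia)
ubo  (by R11: tor, wib)
vim  (by R19: cob)
p49  (by R3: p47)
laz  (by R10: ubo, dax)
vex  (by R27: jom, vim, p49)
orv  (by R37: laz, bar)
tiz  (by R5: vex)
nop  (by R6: orv)
hep  (by R15: nop)
qux  (by R2: hep, irk)
p50  (by R21: qux, tiz)
rab  (by R17: p50)
lum  (by R20: rab)
zed  (by R8: lum)

Yes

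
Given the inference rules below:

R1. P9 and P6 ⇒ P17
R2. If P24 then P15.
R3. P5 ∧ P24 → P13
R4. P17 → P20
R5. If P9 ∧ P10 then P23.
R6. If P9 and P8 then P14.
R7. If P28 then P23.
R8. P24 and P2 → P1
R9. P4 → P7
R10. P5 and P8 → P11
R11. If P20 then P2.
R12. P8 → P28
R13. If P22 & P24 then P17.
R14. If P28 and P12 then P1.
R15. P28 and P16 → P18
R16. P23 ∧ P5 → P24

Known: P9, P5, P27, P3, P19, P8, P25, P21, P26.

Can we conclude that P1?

No

Forward chaining from the given facts derives: P14, P11, P28, P23, P24, P15, P13.
Rules concluding P1: R8 needs P2; R14 needs P12 — none of these are established.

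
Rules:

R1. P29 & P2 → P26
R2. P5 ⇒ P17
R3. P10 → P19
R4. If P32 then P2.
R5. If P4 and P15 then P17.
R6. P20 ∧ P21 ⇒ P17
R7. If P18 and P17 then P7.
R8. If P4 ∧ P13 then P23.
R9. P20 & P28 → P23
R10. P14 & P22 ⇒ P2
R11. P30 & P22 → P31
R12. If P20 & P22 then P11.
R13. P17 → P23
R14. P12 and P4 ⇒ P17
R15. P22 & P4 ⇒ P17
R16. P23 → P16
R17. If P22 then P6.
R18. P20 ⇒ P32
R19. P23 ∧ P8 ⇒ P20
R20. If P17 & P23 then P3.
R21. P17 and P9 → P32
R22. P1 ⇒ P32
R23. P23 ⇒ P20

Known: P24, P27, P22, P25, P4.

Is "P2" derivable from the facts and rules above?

P17  (by R15: P22, P4)
P23  (by R13: P17)
P20  (by R23: P23)
P32  (by R18: P20)
P2  (by R4: P32)

Yes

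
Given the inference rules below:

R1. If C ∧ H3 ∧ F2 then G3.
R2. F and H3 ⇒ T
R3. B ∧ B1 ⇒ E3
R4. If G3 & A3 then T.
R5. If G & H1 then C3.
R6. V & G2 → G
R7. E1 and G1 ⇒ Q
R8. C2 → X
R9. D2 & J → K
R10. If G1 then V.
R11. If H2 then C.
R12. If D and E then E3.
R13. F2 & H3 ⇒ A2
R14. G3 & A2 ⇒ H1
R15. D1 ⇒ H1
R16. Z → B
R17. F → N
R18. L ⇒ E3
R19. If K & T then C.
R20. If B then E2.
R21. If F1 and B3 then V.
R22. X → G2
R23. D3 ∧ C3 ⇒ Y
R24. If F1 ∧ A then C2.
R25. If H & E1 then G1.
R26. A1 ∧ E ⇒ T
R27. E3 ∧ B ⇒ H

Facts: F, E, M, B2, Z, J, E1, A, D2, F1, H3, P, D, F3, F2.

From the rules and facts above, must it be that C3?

Yes

T  (by R2: F, H3)
K  (by R9: D2, J)
E3  (by R12: D, E)
A2  (by R13: F2, H3)
B  (by R16: Z)
C  (by R19: K, T)
C2  (by R24: F1, A)
H  (by R27: E3, B)
G3  (by R1: C, H3, F2)
X  (by R8: C2)
H1  (by R14: G3, A2)
G2  (by R22: X)
G1  (by R25: H, E1)
V  (by R10: G1)
G  (by R6: V, G2)
C3  (by R5: G, H1)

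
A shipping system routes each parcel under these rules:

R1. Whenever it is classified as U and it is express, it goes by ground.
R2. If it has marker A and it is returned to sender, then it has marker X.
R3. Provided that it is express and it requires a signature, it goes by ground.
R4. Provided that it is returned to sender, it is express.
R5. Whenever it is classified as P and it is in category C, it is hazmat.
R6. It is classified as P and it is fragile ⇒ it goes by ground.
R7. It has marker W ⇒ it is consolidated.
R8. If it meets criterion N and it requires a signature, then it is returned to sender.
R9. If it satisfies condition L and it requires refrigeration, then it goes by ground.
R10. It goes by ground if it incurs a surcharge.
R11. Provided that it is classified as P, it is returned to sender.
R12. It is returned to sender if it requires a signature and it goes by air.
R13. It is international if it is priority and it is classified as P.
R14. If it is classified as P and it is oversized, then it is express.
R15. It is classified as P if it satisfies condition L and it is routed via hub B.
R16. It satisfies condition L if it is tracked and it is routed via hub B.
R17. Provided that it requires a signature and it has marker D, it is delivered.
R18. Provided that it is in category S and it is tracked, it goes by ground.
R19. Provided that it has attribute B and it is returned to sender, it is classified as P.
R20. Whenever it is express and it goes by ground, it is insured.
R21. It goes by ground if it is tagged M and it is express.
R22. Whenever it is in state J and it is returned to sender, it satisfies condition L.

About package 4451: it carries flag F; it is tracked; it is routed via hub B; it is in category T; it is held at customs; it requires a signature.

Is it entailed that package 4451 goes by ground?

Yes

By R16 (it is tracked, it is routed via hub B): it satisfies condition L.
By R15 (it satisfies condition L, it is routed via hub B): it is classified as P.
By R11 (it is classified as P): it is returned to sender.
By R4 (it is returned to sender): it is express.
By R3 (it is express, it requires a signature): it goes by ground.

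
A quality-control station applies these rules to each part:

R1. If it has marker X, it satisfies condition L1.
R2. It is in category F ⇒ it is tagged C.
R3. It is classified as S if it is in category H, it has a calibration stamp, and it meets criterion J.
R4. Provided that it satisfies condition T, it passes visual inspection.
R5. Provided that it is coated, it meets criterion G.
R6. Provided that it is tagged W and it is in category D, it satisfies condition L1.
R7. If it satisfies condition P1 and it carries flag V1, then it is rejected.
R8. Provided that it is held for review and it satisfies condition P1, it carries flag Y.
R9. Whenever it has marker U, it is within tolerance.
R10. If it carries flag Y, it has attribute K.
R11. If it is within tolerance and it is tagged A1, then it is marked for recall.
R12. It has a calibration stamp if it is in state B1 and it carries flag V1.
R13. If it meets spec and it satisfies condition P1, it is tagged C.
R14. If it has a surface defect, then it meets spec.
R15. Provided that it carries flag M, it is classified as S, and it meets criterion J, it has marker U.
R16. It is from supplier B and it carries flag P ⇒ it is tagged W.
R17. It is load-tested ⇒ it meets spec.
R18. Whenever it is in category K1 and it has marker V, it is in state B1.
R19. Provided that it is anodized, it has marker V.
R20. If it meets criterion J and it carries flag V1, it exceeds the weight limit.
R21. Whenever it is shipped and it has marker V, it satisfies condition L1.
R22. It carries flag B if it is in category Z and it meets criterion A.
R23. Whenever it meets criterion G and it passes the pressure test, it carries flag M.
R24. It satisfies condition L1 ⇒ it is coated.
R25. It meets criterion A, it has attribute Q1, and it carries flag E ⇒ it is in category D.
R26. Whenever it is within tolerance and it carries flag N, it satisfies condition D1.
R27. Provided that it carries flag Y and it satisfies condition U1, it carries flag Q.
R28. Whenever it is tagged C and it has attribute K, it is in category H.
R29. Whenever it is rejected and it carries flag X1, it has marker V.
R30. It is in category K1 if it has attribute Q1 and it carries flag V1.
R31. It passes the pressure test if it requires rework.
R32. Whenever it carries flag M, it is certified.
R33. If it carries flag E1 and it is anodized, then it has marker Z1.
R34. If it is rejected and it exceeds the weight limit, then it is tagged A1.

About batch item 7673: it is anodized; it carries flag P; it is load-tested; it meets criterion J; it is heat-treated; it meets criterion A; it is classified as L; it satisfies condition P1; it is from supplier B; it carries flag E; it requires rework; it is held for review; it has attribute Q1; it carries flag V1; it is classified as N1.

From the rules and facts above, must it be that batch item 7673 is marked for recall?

Yes

By R7 (it satisfies condition P1, it carries flag V1): it is rejected.
By R8 (it is held for review, it satisfies condition P1): it carries flag Y.
By R10 (it carries flag Y): it has attribute K.
By R16 (it is from supplier B, it carries flag P): it is tagged W.
By R17 (it is load-tested): it meets spec.
By R19 (it is anodized): it has marker V.
By R20 (it meets criterion J, it carries flag V1): it exceeds the weight limit.
By R25 (it meets criterion A, it has attribute Q1, it carries flag E): it is in category D.
By R30 (it has attribute Q1, it carries flag V1): it is in category K1.
By R31 (it requires rework): it passes the pressure test.
By R34 (it is rejected, it exceeds the weight limit): it is tagged A1.
By R6 (it is tagged W, it is in category D): it satisfies condition L1.
By R13 (it meets spec, it satisfies condition P1): it is tagged C.
By R18 (it is in category K1, it has marker V): it is in state B1.
By R24 (it satisfies condition L1): it is coated.
By R28 (it is tagged C, it has attribute K): it is in category H.
By R5 (it is coated): it meets criterion G.
By R12 (it is in state B1, it carries flag V1): it has a calibration stamp.
By R23 (it meets criterion G, it passes the pressure test): it carries flag M.
By R3 (it is in category H, it has a calibration stamp, it meets criterion J): it is classified as S.
By R15 (it carries flag M, it is classified as S, it meets criterion J): it has marker U.
By R9 (it has marker U): it is within tolerance.
By R11 (it is within tolerance, it is tagged A1): it is marked for recall.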